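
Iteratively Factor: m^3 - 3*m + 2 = (m - 1)*(m^2 + m - 2) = (m - 1)*(m + 2)*(m - 1)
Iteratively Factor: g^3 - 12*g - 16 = (g + 2)*(g^2 - 2*g - 8) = (g + 2)^2*(g - 4)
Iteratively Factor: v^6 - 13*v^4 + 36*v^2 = (v + 3)*(v^5 - 3*v^4 - 4*v^3 + 12*v^2) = (v - 3)*(v + 3)*(v^4 - 4*v^2) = v*(v - 3)*(v + 3)*(v^3 - 4*v) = v*(v - 3)*(v - 2)*(v + 3)*(v^2 + 2*v) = v^2*(v - 3)*(v - 2)*(v + 3)*(v + 2)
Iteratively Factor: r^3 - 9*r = (r)*(r^2 - 9) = r*(r + 3)*(r - 3)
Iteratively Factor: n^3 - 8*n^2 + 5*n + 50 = (n - 5)*(n^2 - 3*n - 10) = (n - 5)^2*(n + 2)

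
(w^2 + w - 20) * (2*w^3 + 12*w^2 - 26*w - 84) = 2*w^5 + 14*w^4 - 54*w^3 - 350*w^2 + 436*w + 1680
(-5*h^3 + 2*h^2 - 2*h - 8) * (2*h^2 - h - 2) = -10*h^5 + 9*h^4 + 4*h^3 - 18*h^2 + 12*h + 16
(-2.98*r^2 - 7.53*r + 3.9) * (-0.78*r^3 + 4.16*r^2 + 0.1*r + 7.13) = 2.3244*r^5 - 6.5234*r^4 - 34.6648*r^3 - 5.7764*r^2 - 53.2989*r + 27.807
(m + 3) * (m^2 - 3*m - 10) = m^3 - 19*m - 30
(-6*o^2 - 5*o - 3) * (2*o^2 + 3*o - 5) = -12*o^4 - 28*o^3 + 9*o^2 + 16*o + 15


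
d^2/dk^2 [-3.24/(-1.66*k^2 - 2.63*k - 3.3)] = (-17.856288*k^2 - 28.290384*k + 3.24*(3.32*k + 2.63)*(6.64*k + 5.26) - 35.49744)/(1.66*k^2 + 2.63*k + 3.3)^3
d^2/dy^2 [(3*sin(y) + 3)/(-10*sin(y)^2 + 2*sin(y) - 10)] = 3*(25*sin(y)^5 + 105*sin(y)^4 - 215*sin(y)^3 - 244*sin(y)^2 + 210*sin(y) + 38)/(2*(5*sin(y)^2 - sin(y) + 5)^3)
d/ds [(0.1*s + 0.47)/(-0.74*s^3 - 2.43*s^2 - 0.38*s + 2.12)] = (0.148*s^3 + 1.2864*s^2 + 2.2842*s + 0.3906)/(0.5476*s^6 + 3.5964*s^5 + 6.4673*s^4 - 1.2908*s^3 - 10.1588*s^2 - 1.6112*s + 4.4944)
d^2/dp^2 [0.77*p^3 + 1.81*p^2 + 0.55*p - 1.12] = 4.62*p + 3.62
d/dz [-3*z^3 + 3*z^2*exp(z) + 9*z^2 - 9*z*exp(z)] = 3*z^2*exp(z) - 9*z^2 - 3*z*exp(z) + 18*z - 9*exp(z)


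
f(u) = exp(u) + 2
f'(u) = exp(u)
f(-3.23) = 2.04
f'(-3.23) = 0.04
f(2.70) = 16.88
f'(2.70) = 14.88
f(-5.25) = 2.01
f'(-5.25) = 0.01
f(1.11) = 5.03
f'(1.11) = 3.03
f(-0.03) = 2.97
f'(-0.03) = 0.97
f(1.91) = 8.75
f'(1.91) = 6.75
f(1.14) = 5.13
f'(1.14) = 3.13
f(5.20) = 183.27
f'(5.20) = 181.27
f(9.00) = 8105.08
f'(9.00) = 8103.08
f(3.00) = 22.09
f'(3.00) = 20.09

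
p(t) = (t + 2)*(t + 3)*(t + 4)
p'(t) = (t + 2)*(t + 3) + (t + 2)*(t + 4) + (t + 3)*(t + 4) = 3*t^2 + 18*t + 26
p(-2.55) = -0.36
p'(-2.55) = -0.39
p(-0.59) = 11.59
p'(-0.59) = 16.42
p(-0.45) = 14.03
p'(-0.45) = 18.51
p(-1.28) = 3.37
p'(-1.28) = 7.88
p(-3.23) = 0.22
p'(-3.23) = -0.84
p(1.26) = 73.05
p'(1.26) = 53.44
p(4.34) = 388.11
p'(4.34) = 160.63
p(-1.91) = 0.21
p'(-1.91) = 2.56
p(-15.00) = -1716.00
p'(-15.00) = 431.00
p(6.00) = 720.00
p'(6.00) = 242.00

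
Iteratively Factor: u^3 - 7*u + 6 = (u - 1)*(u^2 + u - 6) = (u - 1)*(u + 3)*(u - 2)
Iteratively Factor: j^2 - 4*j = (j)*(j - 4)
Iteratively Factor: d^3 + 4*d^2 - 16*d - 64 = (d - 4)*(d^2 + 8*d + 16) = (d - 4)*(d + 4)*(d + 4)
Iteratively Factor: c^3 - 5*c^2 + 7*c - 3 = (c - 3)*(c^2 - 2*c + 1) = (c - 3)*(c - 1)*(c - 1)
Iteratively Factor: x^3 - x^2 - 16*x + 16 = (x - 4)*(x^2 + 3*x - 4) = (x - 4)*(x + 4)*(x - 1)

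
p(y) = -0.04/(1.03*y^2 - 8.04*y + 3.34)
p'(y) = -0.04*(8.04 - 2.06*y)/(1.03*y^2 - 8.04*y + 3.34)^2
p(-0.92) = -0.00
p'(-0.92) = -0.00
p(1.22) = 0.01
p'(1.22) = -0.01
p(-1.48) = -0.00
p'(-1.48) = -0.00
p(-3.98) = -0.00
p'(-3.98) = -0.00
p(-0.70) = -0.00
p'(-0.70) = -0.00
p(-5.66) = -0.00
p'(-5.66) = -0.00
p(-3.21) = -0.00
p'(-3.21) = -0.00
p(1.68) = 0.01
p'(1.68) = -0.00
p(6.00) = 0.01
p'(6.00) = 0.00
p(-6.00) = -0.00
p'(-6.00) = -0.00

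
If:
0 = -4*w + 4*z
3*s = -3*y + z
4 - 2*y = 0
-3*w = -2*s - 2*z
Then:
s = -6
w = -12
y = 2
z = -12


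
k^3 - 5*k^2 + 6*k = k*(k - 3)*(k - 2)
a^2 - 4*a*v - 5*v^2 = (a - 5*v)*(a + v)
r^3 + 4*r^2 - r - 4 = (r - 1)*(r + 1)*(r + 4)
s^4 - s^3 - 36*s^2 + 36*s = s*(s - 6)*(s - 1)*(s + 6)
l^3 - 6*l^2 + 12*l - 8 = (l - 2)^3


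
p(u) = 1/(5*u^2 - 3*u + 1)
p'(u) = (3 - 10*u)/(5*u^2 - 3*u + 1)^2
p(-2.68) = 0.02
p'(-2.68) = 0.01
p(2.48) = 0.04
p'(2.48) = -0.04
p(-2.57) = 0.02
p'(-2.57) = 0.02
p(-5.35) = 0.01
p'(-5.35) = 0.00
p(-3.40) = 0.01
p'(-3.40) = 0.01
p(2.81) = 0.03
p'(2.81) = -0.02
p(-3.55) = 0.01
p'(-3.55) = 0.01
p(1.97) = 0.07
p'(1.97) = -0.08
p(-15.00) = 0.00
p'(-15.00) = 0.00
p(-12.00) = 0.00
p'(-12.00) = 0.00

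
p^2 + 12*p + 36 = (p + 6)^2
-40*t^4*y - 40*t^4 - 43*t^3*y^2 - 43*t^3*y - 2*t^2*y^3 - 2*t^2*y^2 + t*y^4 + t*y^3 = (-8*t + y)*(t + y)*(5*t + y)*(t*y + t)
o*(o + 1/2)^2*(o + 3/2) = o^4 + 5*o^3/2 + 7*o^2/4 + 3*o/8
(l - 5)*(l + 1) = l^2 - 4*l - 5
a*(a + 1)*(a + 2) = a^3 + 3*a^2 + 2*a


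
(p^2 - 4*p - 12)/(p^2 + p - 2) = (p - 6)/(p - 1)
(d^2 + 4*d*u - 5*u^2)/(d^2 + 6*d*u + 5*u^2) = (d - u)/(d + u)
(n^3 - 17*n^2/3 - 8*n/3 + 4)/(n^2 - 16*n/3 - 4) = (3*n^2 + n - 2)/(3*n + 2)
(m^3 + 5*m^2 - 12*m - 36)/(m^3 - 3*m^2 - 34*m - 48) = (m^2 + 3*m - 18)/(m^2 - 5*m - 24)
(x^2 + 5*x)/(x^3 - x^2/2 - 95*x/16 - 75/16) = 16*x*(x + 5)/(16*x^3 - 8*x^2 - 95*x - 75)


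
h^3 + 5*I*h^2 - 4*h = h*(h + I)*(h + 4*I)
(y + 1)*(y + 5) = y^2 + 6*y + 5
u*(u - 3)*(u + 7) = u^3 + 4*u^2 - 21*u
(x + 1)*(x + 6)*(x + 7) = x^3 + 14*x^2 + 55*x + 42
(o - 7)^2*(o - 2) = o^3 - 16*o^2 + 77*o - 98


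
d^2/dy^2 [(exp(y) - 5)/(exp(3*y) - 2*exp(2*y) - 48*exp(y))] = (4*exp(5*y) - 51*exp(4*y) + 306*exp(3*y) + 304*exp(2*y) - 1440*exp(y) - 11520)*exp(-y)/(exp(6*y) - 6*exp(5*y) - 132*exp(4*y) + 568*exp(3*y) + 6336*exp(2*y) - 13824*exp(y) - 110592)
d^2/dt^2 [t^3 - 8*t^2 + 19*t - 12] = 6*t - 16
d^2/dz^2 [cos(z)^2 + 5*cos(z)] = -5*cos(z) - 2*cos(2*z)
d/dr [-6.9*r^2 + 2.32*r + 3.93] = 2.32 - 13.8*r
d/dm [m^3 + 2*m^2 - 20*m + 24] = 3*m^2 + 4*m - 20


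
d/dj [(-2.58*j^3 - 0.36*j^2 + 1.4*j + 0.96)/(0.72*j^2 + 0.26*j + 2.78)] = (-1.8576*j^4 - 1.3416*j^3 - 22.6188*j^2 - 3.384*j + 3.6424)/(0.5184*j^4 + 0.3744*j^3 + 4.0708*j^2 + 1.4456*j + 7.7284)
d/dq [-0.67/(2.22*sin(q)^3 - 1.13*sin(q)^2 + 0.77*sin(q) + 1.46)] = (4.4622*sin(q)^2 - 1.5142*sin(q) + 0.5159)*cos(q)/(2.22*sin(q)^3 - 1.13*sin(q)^2 + 0.77*sin(q) + 1.46)^2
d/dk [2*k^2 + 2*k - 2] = 4*k + 2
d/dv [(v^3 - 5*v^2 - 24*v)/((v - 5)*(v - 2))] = (v^4 - 14*v^3 + 89*v^2 - 100*v - 240)/(v^4 - 14*v^3 + 69*v^2 - 140*v + 100)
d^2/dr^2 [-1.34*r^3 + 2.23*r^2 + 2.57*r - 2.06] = 4.46 - 8.04*r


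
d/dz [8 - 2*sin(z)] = -2*cos(z)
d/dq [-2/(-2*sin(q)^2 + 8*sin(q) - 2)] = 2*(2 - sin(q))*cos(q)/(sin(q)^2 - 4*sin(q) + 1)^2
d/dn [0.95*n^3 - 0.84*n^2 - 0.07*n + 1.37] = 2.85*n^2 - 1.68*n - 0.07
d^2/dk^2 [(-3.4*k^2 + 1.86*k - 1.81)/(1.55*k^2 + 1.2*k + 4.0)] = (21.5853*k^3 + 100.38885*k^2 - 89.3916*k - 109.4248)/(3.723875*k^6 + 8.649*k^5 + 35.526*k^4 + 46.368*k^3 + 91.68*k^2 + 57.6*k + 64.0)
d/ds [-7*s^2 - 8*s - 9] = -14*s - 8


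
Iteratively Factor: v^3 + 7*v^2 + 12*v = (v + 3)*(v^2 + 4*v) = (v + 3)*(v + 4)*(v)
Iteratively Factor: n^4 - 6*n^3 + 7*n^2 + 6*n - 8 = (n - 4)*(n^3 - 2*n^2 - n + 2) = (n - 4)*(n - 2)*(n^2 - 1) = (n - 4)*(n - 2)*(n - 1)*(n + 1)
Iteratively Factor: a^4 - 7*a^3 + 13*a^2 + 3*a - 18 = (a - 2)*(a^3 - 5*a^2 + 3*a + 9) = (a - 2)*(a + 1)*(a^2 - 6*a + 9) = (a - 3)*(a - 2)*(a + 1)*(a - 3)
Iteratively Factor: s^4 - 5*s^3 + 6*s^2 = (s - 3)*(s^3 - 2*s^2) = s*(s - 3)*(s^2 - 2*s) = s*(s - 3)*(s - 2)*(s)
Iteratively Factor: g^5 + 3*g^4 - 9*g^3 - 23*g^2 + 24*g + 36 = (g + 3)*(g^4 - 9*g^2 + 4*g + 12) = (g + 1)*(g + 3)*(g^3 - g^2 - 8*g + 12) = (g + 1)*(g + 3)^2*(g^2 - 4*g + 4) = (g - 2)*(g + 1)*(g + 3)^2*(g - 2)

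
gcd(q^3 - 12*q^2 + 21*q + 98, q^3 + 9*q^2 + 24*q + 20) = q + 2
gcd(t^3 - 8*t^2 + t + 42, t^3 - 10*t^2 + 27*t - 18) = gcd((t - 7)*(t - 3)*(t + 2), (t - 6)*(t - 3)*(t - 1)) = t - 3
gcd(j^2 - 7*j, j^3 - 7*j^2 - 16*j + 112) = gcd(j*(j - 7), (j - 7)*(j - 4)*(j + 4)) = j - 7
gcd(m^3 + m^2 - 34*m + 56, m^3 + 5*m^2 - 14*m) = m^2 + 5*m - 14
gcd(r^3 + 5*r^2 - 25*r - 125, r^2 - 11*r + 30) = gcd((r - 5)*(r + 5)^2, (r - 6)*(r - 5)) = r - 5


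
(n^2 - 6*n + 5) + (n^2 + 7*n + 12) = 2*n^2 + n + 17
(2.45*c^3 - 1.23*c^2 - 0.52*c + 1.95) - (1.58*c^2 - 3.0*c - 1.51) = 2.45*c^3 - 2.81*c^2 + 2.48*c + 3.46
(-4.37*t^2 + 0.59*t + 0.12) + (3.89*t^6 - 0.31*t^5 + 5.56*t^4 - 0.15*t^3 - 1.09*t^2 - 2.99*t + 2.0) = 3.89*t^6 - 0.31*t^5 + 5.56*t^4 - 0.15*t^3 - 5.46*t^2 - 2.4*t + 2.12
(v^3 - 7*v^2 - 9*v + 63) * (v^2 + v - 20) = v^5 - 6*v^4 - 36*v^3 + 194*v^2 + 243*v - 1260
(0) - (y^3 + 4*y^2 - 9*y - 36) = -y^3 - 4*y^2 + 9*y + 36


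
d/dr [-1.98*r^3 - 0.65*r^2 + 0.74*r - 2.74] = -5.94*r^2 - 1.3*r + 0.74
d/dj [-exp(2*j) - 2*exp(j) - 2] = -2*(exp(j) + 1)*exp(j)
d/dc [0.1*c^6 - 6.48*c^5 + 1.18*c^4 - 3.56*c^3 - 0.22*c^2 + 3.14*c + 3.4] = 0.6*c^5 - 32.4*c^4 + 4.72*c^3 - 10.68*c^2 - 0.44*c + 3.14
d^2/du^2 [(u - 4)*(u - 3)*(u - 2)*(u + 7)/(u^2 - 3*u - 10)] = 2*(u^6 - 9*u^5 - 3*u^4 + 249*u^3 - 1194*u^2 + 5652*u - 11632)/(u^6 - 9*u^5 - 3*u^4 + 153*u^3 + 30*u^2 - 900*u - 1000)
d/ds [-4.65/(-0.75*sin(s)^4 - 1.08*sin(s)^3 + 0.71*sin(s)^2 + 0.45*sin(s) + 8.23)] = (-13.95*sin(s)^3 - 15.066*sin(s)^2 + 6.603*sin(s) + 2.0925)*cos(s)/(-0.75*sin(s)^4 - 1.08*sin(s)^3 + 0.71*sin(s)^2 + 0.45*sin(s) + 8.23)^2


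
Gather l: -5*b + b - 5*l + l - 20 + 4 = -4*b - 4*l - 16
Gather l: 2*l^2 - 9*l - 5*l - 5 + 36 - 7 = 2*l^2 - 14*l + 24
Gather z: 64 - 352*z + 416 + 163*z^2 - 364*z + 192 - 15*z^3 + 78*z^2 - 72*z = -15*z^3 + 241*z^2 - 788*z + 672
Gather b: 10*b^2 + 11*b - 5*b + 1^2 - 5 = 10*b^2 + 6*b - 4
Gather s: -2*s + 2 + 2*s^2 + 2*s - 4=2*s^2 - 2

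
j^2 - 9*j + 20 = (j - 5)*(j - 4)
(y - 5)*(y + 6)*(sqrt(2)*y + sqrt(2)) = sqrt(2)*y^3 + 2*sqrt(2)*y^2 - 29*sqrt(2)*y - 30*sqrt(2)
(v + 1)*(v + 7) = v^2 + 8*v + 7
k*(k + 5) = k^2 + 5*k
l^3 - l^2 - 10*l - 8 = (l - 4)*(l + 1)*(l + 2)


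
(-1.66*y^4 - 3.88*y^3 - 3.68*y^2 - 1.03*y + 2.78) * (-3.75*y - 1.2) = 6.225*y^5 + 16.542*y^4 + 18.456*y^3 + 8.2785*y^2 - 9.189*y - 3.336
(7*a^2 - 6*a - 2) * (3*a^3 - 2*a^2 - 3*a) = 21*a^5 - 32*a^4 - 15*a^3 + 22*a^2 + 6*a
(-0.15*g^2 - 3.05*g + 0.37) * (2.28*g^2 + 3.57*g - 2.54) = -0.342*g^4 - 7.4895*g^3 - 9.6639*g^2 + 9.0679*g - 0.9398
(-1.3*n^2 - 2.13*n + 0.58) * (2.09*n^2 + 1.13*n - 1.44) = -2.717*n^4 - 5.9207*n^3 + 0.6773*n^2 + 3.7226*n - 0.8352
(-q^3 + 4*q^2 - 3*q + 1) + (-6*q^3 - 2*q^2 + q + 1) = -7*q^3 + 2*q^2 - 2*q + 2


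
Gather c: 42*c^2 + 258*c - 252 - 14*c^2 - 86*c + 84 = 28*c^2 + 172*c - 168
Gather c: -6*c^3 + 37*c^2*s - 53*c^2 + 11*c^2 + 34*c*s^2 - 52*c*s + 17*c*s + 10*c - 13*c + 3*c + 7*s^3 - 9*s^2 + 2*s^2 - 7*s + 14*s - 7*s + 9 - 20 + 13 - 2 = -6*c^3 + c^2*(37*s - 42) + c*(34*s^2 - 35*s) + 7*s^3 - 7*s^2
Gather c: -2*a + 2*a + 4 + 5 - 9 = 0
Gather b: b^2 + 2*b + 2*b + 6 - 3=b^2 + 4*b + 3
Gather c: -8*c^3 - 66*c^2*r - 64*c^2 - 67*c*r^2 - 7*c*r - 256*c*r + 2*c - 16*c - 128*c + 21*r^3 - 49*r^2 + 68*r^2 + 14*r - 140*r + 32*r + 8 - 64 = -8*c^3 + c^2*(-66*r - 64) + c*(-67*r^2 - 263*r - 142) + 21*r^3 + 19*r^2 - 94*r - 56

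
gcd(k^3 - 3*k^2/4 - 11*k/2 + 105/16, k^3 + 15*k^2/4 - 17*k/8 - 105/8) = k^2 + 3*k/4 - 35/8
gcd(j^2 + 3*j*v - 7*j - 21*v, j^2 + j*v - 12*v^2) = 1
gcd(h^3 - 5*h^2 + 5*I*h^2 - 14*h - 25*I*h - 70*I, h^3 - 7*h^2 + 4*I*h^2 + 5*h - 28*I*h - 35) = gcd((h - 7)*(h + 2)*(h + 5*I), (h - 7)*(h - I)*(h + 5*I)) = h^2 + h*(-7 + 5*I) - 35*I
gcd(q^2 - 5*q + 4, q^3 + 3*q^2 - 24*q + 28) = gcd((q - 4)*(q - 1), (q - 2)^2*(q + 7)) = 1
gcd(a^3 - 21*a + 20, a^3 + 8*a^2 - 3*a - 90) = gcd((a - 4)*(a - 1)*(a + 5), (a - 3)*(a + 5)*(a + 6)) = a + 5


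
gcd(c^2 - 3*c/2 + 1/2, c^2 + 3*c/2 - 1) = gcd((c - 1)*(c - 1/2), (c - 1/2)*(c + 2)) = c - 1/2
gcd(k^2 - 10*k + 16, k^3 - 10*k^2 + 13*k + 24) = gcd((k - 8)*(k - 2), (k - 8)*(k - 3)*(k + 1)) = k - 8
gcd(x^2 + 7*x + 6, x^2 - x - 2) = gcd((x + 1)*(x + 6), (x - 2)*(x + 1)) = x + 1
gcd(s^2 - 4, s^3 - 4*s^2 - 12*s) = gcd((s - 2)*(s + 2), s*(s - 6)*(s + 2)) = s + 2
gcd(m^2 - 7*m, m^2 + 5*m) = m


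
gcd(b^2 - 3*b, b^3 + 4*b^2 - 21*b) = b^2 - 3*b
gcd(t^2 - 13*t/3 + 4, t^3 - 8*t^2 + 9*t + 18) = t - 3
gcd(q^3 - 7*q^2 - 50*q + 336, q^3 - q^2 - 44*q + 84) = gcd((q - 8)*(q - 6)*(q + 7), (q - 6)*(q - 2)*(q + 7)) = q^2 + q - 42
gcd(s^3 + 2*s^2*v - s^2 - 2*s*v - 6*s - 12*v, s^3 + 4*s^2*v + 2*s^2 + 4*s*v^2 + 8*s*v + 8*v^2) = s^2 + 2*s*v + 2*s + 4*v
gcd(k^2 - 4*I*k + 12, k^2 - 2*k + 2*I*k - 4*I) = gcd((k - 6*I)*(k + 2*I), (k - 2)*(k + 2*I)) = k + 2*I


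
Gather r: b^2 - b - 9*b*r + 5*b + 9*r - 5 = b^2 + 4*b + r*(9 - 9*b) - 5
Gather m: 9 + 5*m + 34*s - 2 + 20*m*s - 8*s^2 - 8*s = m*(20*s + 5) - 8*s^2 + 26*s + 7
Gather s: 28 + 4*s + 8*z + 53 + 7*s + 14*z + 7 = 11*s + 22*z + 88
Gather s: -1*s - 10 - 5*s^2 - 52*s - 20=-5*s^2 - 53*s - 30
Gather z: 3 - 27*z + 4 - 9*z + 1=8 - 36*z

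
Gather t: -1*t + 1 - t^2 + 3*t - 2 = -t^2 + 2*t - 1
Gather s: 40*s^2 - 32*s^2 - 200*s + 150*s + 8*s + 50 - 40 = 8*s^2 - 42*s + 10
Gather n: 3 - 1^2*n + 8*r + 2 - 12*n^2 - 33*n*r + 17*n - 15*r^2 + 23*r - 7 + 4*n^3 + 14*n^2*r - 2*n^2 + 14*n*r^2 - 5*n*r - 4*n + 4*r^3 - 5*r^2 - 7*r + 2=4*n^3 + n^2*(14*r - 14) + n*(14*r^2 - 38*r + 12) + 4*r^3 - 20*r^2 + 24*r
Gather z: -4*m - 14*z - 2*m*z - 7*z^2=-4*m - 7*z^2 + z*(-2*m - 14)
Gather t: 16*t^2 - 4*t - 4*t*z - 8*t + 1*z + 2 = 16*t^2 + t*(-4*z - 12) + z + 2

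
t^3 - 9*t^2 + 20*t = t*(t - 5)*(t - 4)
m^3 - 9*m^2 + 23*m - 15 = (m - 5)*(m - 3)*(m - 1)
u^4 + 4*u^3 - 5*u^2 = u^2*(u - 1)*(u + 5)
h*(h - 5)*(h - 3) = h^3 - 8*h^2 + 15*h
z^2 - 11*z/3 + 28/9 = (z - 7/3)*(z - 4/3)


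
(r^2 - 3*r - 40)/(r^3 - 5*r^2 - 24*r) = (r + 5)/(r*(r + 3))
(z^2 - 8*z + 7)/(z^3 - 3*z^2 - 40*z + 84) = (z - 1)/(z^2 + 4*z - 12)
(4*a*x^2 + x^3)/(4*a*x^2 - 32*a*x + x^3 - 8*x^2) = x/(x - 8)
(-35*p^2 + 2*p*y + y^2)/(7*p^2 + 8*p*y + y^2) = (-5*p + y)/(p + y)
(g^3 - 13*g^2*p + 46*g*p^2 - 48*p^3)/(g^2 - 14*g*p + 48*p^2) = (-g^2 + 5*g*p - 6*p^2)/(-g + 6*p)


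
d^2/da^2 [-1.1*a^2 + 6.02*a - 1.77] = -2.20000000000000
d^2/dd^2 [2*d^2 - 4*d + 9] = 4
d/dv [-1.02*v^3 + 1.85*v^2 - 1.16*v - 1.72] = -3.06*v^2 + 3.7*v - 1.16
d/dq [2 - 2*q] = -2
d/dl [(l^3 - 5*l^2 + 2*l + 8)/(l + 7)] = 2*(l^3 + 8*l^2 - 35*l + 3)/(l^2 + 14*l + 49)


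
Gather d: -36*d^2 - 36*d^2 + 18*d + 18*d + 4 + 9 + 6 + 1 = -72*d^2 + 36*d + 20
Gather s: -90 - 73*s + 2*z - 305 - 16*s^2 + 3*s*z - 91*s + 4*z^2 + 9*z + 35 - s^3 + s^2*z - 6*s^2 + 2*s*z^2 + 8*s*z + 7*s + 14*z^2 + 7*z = -s^3 + s^2*(z - 22) + s*(2*z^2 + 11*z - 157) + 18*z^2 + 18*z - 360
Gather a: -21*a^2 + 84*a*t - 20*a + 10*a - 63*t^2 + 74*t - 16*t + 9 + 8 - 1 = -21*a^2 + a*(84*t - 10) - 63*t^2 + 58*t + 16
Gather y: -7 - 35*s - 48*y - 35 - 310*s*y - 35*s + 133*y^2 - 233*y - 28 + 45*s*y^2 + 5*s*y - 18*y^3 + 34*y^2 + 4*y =-70*s - 18*y^3 + y^2*(45*s + 167) + y*(-305*s - 277) - 70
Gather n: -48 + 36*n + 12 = 36*n - 36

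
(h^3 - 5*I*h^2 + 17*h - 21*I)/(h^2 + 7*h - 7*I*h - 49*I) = (h^2 + 2*I*h + 3)/(h + 7)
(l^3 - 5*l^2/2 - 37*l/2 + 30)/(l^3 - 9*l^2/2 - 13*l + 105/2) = (2*l^2 + 5*l - 12)/(2*l^2 + l - 21)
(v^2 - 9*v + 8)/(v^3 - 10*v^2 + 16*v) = (v - 1)/(v*(v - 2))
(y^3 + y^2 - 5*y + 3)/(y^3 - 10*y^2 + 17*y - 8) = (y + 3)/(y - 8)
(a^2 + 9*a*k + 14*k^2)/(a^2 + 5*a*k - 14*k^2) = (a + 2*k)/(a - 2*k)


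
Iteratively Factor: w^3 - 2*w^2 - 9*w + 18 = (w - 3)*(w^2 + w - 6) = (w - 3)*(w - 2)*(w + 3)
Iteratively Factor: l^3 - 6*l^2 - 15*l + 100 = (l - 5)*(l^2 - l - 20) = (l - 5)^2*(l + 4)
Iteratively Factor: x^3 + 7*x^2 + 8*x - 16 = (x + 4)*(x^2 + 3*x - 4) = (x - 1)*(x + 4)*(x + 4)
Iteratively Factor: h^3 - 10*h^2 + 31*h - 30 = (h - 5)*(h^2 - 5*h + 6) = (h - 5)*(h - 3)*(h - 2)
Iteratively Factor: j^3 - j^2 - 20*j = (j)*(j^2 - j - 20) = j*(j - 5)*(j + 4)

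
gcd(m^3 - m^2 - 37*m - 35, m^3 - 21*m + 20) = m + 5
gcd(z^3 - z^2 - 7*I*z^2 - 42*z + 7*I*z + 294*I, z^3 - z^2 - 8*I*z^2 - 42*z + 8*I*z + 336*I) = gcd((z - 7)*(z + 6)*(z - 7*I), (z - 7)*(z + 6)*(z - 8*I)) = z^2 - z - 42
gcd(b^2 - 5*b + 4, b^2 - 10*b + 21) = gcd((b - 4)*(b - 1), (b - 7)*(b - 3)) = 1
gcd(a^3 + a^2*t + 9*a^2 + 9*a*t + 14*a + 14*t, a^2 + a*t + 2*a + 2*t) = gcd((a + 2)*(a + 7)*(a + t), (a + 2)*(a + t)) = a^2 + a*t + 2*a + 2*t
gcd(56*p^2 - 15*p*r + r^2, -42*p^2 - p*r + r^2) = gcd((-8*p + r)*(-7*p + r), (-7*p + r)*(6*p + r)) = 7*p - r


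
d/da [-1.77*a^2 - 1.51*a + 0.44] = -3.54*a - 1.51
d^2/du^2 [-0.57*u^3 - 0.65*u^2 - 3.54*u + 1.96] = -3.42*u - 1.3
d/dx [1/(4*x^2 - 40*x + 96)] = (5 - x)/(2*(x^2 - 10*x + 24)^2)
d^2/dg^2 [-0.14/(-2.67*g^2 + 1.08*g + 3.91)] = (1.996092*g^2 - 0.807408*g - 0.14*(5.34*g - 1.08)*(10.68*g - 2.16) - 2.923116)/(-2.67*g^2 + 1.08*g + 3.91)^3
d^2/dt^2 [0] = 0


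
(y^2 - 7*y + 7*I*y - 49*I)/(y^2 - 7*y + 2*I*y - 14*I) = (y + 7*I)/(y + 2*I)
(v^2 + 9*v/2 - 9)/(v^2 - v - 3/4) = 2*(v + 6)/(2*v + 1)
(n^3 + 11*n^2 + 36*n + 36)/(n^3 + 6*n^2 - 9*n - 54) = (n + 2)/(n - 3)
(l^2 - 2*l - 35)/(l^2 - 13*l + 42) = (l + 5)/(l - 6)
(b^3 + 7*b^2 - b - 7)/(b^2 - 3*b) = (b^3 + 7*b^2 - b - 7)/(b*(b - 3))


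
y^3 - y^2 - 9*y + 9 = (y - 3)*(y - 1)*(y + 3)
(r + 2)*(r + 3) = r^2 + 5*r + 6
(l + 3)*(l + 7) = l^2 + 10*l + 21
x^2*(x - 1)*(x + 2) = x^4 + x^3 - 2*x^2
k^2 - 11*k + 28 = (k - 7)*(k - 4)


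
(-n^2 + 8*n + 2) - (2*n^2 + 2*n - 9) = -3*n^2 + 6*n + 11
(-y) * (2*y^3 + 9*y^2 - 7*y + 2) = -2*y^4 - 9*y^3 + 7*y^2 - 2*y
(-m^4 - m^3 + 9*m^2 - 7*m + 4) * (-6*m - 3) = 6*m^5 + 9*m^4 - 51*m^3 + 15*m^2 - 3*m - 12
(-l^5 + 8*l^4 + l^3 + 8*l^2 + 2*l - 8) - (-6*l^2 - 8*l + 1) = -l^5 + 8*l^4 + l^3 + 14*l^2 + 10*l - 9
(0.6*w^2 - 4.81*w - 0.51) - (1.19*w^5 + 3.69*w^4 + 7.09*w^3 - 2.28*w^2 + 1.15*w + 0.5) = -1.19*w^5 - 3.69*w^4 - 7.09*w^3 + 2.88*w^2 - 5.96*w - 1.01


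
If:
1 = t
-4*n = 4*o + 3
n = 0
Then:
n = 0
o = -3/4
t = 1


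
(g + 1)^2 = g^2 + 2*g + 1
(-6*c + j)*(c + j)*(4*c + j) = -24*c^3 - 26*c^2*j - c*j^2 + j^3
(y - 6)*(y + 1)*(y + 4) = y^3 - y^2 - 26*y - 24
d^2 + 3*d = d*(d + 3)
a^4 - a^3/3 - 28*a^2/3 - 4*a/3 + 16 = (a - 3)*(a - 4/3)*(a + 2)^2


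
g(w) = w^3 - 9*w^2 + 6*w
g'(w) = 3*w^2 - 18*w + 6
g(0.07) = 0.38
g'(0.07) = 4.75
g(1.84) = -13.20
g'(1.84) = -16.96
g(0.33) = 1.04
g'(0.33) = 0.39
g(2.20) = -19.71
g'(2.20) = -19.08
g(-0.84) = -11.98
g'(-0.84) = 23.24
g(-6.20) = -621.49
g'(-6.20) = 232.92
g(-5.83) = -539.04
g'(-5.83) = 212.91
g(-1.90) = -50.75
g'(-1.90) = 51.03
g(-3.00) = -126.00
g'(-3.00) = 87.00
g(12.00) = 504.00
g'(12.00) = 222.00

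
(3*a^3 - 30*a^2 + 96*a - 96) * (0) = 0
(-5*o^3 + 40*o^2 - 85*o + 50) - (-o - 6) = -5*o^3 + 40*o^2 - 84*o + 56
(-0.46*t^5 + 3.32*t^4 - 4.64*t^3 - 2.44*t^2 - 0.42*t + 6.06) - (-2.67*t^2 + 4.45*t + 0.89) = -0.46*t^5 + 3.32*t^4 - 4.64*t^3 + 0.23*t^2 - 4.87*t + 5.17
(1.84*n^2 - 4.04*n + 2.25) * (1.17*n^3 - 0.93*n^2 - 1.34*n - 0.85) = 2.1528*n^5 - 6.438*n^4 + 3.9241*n^3 + 1.7571*n^2 + 0.419*n - 1.9125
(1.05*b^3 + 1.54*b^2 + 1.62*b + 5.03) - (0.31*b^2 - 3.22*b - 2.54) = 1.05*b^3 + 1.23*b^2 + 4.84*b + 7.57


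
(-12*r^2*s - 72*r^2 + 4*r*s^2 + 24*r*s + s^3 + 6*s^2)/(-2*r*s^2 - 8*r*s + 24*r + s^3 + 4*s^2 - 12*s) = (6*r + s)/(s - 2)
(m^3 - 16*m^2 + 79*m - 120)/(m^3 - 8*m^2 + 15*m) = (m - 8)/m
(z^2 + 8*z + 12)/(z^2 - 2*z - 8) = (z + 6)/(z - 4)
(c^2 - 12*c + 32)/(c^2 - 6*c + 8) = (c - 8)/(c - 2)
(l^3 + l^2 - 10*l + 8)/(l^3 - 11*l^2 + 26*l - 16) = (l + 4)/(l - 8)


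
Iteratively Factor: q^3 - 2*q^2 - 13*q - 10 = (q + 1)*(q^2 - 3*q - 10) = (q + 1)*(q + 2)*(q - 5)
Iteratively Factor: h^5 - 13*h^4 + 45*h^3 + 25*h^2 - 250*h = (h - 5)*(h^4 - 8*h^3 + 5*h^2 + 50*h) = (h - 5)*(h + 2)*(h^3 - 10*h^2 + 25*h) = h*(h - 5)*(h + 2)*(h^2 - 10*h + 25) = h*(h - 5)^2*(h + 2)*(h - 5)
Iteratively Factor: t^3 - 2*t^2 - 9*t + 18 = (t + 3)*(t^2 - 5*t + 6) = (t - 3)*(t + 3)*(t - 2)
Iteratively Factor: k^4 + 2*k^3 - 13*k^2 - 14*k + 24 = (k + 2)*(k^3 - 13*k + 12) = (k - 1)*(k + 2)*(k^2 + k - 12) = (k - 3)*(k - 1)*(k + 2)*(k + 4)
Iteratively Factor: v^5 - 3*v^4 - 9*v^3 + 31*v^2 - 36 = (v - 3)*(v^4 - 9*v^2 + 4*v + 12) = (v - 3)*(v - 2)*(v^3 + 2*v^2 - 5*v - 6) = (v - 3)*(v - 2)*(v + 1)*(v^2 + v - 6) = (v - 3)*(v - 2)*(v + 1)*(v + 3)*(v - 2)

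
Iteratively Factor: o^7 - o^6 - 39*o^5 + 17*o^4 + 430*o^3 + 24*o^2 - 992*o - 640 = (o - 2)*(o^6 + o^5 - 37*o^4 - 57*o^3 + 316*o^2 + 656*o + 320) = (o - 5)*(o - 2)*(o^5 + 6*o^4 - 7*o^3 - 92*o^2 - 144*o - 64) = (o - 5)*(o - 2)*(o + 4)*(o^4 + 2*o^3 - 15*o^2 - 32*o - 16) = (o - 5)*(o - 2)*(o + 1)*(o + 4)*(o^3 + o^2 - 16*o - 16) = (o - 5)*(o - 2)*(o + 1)*(o + 4)^2*(o^2 - 3*o - 4) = (o - 5)*(o - 2)*(o + 1)^2*(o + 4)^2*(o - 4)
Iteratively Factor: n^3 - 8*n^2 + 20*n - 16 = (n - 2)*(n^2 - 6*n + 8) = (n - 2)^2*(n - 4)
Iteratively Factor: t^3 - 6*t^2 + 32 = (t - 4)*(t^2 - 2*t - 8) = (t - 4)^2*(t + 2)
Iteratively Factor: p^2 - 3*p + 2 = (p - 2)*(p - 1)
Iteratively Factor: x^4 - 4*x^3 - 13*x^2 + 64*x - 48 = (x - 4)*(x^3 - 13*x + 12) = (x - 4)*(x + 4)*(x^2 - 4*x + 3) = (x - 4)*(x - 1)*(x + 4)*(x - 3)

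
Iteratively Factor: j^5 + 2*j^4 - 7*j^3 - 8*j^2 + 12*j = (j - 1)*(j^4 + 3*j^3 - 4*j^2 - 12*j) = (j - 2)*(j - 1)*(j^3 + 5*j^2 + 6*j) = j*(j - 2)*(j - 1)*(j^2 + 5*j + 6) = j*(j - 2)*(j - 1)*(j + 3)*(j + 2)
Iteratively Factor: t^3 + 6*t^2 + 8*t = (t + 4)*(t^2 + 2*t) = t*(t + 4)*(t + 2)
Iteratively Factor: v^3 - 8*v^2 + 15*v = (v - 3)*(v^2 - 5*v) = (v - 5)*(v - 3)*(v)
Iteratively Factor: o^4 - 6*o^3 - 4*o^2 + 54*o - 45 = (o - 1)*(o^3 - 5*o^2 - 9*o + 45) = (o - 3)*(o - 1)*(o^2 - 2*o - 15) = (o - 3)*(o - 1)*(o + 3)*(o - 5)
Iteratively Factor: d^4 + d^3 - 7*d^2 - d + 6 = (d - 1)*(d^3 + 2*d^2 - 5*d - 6) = (d - 1)*(d + 1)*(d^2 + d - 6) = (d - 1)*(d + 1)*(d + 3)*(d - 2)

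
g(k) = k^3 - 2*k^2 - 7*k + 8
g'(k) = 3*k^2 - 4*k - 7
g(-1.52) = 10.51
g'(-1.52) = 6.01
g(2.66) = -5.95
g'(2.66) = 3.59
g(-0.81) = 11.83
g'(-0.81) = -1.79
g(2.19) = -6.42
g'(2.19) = -1.37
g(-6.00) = -238.00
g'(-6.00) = 125.00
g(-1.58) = 10.12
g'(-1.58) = 6.81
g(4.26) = 19.19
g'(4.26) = 30.40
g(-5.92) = -228.13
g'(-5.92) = 121.82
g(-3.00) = -16.00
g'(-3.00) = 32.00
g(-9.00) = -820.00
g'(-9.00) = 272.00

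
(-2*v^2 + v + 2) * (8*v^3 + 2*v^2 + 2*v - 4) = -16*v^5 + 4*v^4 + 14*v^3 + 14*v^2 - 8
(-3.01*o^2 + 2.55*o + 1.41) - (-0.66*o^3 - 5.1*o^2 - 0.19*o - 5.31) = 0.66*o^3 + 2.09*o^2 + 2.74*o + 6.72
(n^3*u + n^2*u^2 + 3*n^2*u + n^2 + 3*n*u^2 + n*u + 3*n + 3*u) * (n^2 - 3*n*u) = n^5*u - 2*n^4*u^2 + 3*n^4*u + n^4 - 3*n^3*u^3 - 6*n^3*u^2 - 2*n^3*u + 3*n^3 - 9*n^2*u^3 - 3*n^2*u^2 - 6*n^2*u - 9*n*u^2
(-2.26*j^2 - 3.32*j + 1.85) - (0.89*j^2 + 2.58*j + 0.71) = -3.15*j^2 - 5.9*j + 1.14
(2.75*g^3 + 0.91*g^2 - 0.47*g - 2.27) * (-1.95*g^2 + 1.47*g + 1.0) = -5.3625*g^5 + 2.268*g^4 + 5.0042*g^3 + 4.6456*g^2 - 3.8069*g - 2.27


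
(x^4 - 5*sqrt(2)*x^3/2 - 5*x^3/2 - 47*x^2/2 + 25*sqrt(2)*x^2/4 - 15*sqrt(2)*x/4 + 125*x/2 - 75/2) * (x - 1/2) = x^5 - 5*sqrt(2)*x^4/2 - 3*x^4 - 89*x^3/4 + 15*sqrt(2)*x^3/2 - 55*sqrt(2)*x^2/8 + 297*x^2/4 - 275*x/4 + 15*sqrt(2)*x/8 + 75/4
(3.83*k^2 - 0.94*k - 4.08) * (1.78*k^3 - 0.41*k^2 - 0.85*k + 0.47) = 6.8174*k^5 - 3.2435*k^4 - 10.1325*k^3 + 4.2719*k^2 + 3.0262*k - 1.9176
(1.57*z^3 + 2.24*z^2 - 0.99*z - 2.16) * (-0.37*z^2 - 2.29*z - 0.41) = -0.5809*z^5 - 4.4241*z^4 - 5.407*z^3 + 2.1479*z^2 + 5.3523*z + 0.8856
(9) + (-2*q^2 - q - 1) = -2*q^2 - q + 8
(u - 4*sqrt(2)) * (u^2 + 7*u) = u^3 - 4*sqrt(2)*u^2 + 7*u^2 - 28*sqrt(2)*u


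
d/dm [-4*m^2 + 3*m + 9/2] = 3 - 8*m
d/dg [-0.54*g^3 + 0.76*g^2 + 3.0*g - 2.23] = -1.62*g^2 + 1.52*g + 3.0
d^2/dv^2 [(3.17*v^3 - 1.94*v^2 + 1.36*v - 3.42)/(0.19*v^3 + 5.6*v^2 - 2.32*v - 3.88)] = (-6.885828*v^6 + 8.67859199999987*v^5 + 30.112872*v^4 + 129.72472*v^3 - 704.134368*v^2 + 715.103664*v - 268.33056)/(0.006859*v^9 + 0.60648*v^8 + 17.623944*v^7 + 160.384916*v^6 - 239.967552*v^5 - 264.344256*v^4 + 298.5476*v^3 + 190.262784*v^2 - 104.778624*v - 58.411072)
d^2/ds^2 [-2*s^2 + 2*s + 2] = -4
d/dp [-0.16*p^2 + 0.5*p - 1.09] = 0.5 - 0.32*p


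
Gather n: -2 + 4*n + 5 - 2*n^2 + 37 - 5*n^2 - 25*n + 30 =-7*n^2 - 21*n + 70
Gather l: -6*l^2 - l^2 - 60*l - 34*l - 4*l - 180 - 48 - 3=-7*l^2 - 98*l - 231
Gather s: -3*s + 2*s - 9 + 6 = -s - 3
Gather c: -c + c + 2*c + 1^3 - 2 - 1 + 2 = 2*c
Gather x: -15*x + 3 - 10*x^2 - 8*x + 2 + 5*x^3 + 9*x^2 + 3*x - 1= 5*x^3 - x^2 - 20*x + 4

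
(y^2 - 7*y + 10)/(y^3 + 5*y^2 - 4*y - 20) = (y - 5)/(y^2 + 7*y + 10)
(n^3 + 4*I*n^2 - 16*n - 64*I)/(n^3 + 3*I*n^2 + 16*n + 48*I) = (n^2 - 16)/(n^2 - I*n + 12)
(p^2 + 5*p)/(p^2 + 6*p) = (p + 5)/(p + 6)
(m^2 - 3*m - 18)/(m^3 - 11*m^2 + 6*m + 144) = 1/(m - 8)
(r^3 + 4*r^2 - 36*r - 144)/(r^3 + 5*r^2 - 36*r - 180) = (r + 4)/(r + 5)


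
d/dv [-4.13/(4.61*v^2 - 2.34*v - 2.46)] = (38.0786*v - 9.6642)/(-4.61*v^2 + 2.34*v + 2.46)^2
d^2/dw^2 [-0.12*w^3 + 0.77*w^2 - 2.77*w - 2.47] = 1.54 - 0.72*w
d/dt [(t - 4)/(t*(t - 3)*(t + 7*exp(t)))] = (t*(4 - t)*(t + 7*exp(t)) - t*(t - 4)*(t - 3)*(7*exp(t) + 1) + t*(t - 3)*(t + 7*exp(t)) + (4 - t)*(t - 3)*(t + 7*exp(t)))/(t^2*(t - 3)^2*(t + 7*exp(t))^2)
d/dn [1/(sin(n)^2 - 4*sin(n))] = 2*(2 - sin(n))*cos(n)/((sin(n) - 4)^2*sin(n)^2)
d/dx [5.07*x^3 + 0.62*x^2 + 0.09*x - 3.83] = 15.21*x^2 + 1.24*x + 0.09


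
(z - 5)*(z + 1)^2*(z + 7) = z^4 + 4*z^3 - 30*z^2 - 68*z - 35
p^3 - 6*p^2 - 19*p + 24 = (p - 8)*(p - 1)*(p + 3)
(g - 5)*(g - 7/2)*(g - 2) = g^3 - 21*g^2/2 + 69*g/2 - 35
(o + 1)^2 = o^2 + 2*o + 1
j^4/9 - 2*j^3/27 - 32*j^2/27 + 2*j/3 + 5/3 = (j/3 + 1/3)*(j/3 + 1)*(j - 3)*(j - 5/3)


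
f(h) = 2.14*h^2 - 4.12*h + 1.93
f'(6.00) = 21.56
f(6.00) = 54.25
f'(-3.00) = -16.96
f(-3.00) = 33.55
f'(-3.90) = -20.81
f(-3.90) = 50.55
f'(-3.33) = -18.37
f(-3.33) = 39.38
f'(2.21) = 5.34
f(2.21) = 3.28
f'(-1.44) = -10.28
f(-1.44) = 12.30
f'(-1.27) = -9.56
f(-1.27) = 10.61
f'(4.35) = 14.50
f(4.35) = 24.50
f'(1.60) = 2.73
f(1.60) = 0.82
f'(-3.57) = -19.40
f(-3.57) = 43.91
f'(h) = 4.28*h - 4.12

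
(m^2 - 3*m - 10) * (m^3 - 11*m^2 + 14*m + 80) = m^5 - 14*m^4 + 37*m^3 + 148*m^2 - 380*m - 800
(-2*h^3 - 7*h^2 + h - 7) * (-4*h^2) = 8*h^5 + 28*h^4 - 4*h^3 + 28*h^2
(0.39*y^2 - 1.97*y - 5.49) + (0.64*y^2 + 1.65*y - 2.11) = 1.03*y^2 - 0.32*y - 7.6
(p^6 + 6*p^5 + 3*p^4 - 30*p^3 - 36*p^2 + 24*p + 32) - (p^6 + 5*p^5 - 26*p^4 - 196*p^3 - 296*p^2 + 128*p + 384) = p^5 + 29*p^4 + 166*p^3 + 260*p^2 - 104*p - 352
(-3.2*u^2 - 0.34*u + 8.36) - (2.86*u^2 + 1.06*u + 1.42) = -6.06*u^2 - 1.4*u + 6.94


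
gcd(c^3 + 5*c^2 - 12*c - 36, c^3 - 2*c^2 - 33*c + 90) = c^2 + 3*c - 18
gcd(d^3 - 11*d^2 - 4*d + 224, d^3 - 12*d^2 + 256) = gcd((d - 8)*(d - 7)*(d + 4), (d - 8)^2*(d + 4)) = d^2 - 4*d - 32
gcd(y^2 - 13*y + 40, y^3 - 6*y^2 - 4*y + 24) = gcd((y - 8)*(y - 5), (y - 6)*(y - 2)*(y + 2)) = 1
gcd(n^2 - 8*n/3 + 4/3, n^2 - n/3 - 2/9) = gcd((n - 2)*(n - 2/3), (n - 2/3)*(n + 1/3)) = n - 2/3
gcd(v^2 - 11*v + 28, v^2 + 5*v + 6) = 1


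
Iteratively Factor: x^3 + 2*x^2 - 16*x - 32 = (x + 4)*(x^2 - 2*x - 8) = (x - 4)*(x + 4)*(x + 2)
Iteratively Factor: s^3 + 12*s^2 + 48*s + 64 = (s + 4)*(s^2 + 8*s + 16) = (s + 4)^2*(s + 4)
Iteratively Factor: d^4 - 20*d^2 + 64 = (d + 4)*(d^3 - 4*d^2 - 4*d + 16) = (d + 2)*(d + 4)*(d^2 - 6*d + 8) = (d - 4)*(d + 2)*(d + 4)*(d - 2)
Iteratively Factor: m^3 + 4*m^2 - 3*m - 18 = (m + 3)*(m^2 + m - 6) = (m + 3)^2*(m - 2)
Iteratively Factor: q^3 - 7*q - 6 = (q + 1)*(q^2 - q - 6) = (q + 1)*(q + 2)*(q - 3)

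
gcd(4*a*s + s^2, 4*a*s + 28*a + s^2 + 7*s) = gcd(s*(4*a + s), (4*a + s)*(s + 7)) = 4*a + s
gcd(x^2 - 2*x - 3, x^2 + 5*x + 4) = x + 1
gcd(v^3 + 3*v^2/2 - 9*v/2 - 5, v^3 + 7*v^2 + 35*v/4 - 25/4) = v + 5/2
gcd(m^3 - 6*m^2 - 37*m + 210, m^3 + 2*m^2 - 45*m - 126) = m^2 - m - 42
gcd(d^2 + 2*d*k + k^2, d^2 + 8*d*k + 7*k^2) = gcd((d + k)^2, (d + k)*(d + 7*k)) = d + k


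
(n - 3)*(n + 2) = n^2 - n - 6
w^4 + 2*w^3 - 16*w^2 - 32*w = w*(w - 4)*(w + 2)*(w + 4)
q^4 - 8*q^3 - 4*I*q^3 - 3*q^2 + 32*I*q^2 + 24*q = q*(q - 8)*(q - 3*I)*(q - I)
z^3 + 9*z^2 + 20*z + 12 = (z + 1)*(z + 2)*(z + 6)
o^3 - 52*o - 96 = (o - 8)*(o + 2)*(o + 6)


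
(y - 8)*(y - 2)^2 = y^3 - 12*y^2 + 36*y - 32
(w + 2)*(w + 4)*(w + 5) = w^3 + 11*w^2 + 38*w + 40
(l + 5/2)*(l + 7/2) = l^2 + 6*l + 35/4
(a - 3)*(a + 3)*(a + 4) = a^3 + 4*a^2 - 9*a - 36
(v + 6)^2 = v^2 + 12*v + 36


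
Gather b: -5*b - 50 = -5*b - 50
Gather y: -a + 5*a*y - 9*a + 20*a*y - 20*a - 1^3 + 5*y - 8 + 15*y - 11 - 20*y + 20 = 25*a*y - 30*a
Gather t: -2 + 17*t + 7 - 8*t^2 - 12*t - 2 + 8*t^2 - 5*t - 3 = 0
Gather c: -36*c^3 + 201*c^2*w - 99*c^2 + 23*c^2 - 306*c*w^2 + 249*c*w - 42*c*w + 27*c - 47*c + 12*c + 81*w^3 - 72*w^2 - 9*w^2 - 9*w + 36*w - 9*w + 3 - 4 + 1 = -36*c^3 + c^2*(201*w - 76) + c*(-306*w^2 + 207*w - 8) + 81*w^3 - 81*w^2 + 18*w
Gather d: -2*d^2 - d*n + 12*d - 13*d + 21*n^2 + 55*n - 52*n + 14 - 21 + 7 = -2*d^2 + d*(-n - 1) + 21*n^2 + 3*n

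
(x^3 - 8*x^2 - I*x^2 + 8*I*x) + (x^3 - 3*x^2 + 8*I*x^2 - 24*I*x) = 2*x^3 - 11*x^2 + 7*I*x^2 - 16*I*x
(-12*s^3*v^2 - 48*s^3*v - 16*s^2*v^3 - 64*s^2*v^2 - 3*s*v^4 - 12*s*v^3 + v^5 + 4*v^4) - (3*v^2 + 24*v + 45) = -12*s^3*v^2 - 48*s^3*v - 16*s^2*v^3 - 64*s^2*v^2 - 3*s*v^4 - 12*s*v^3 + v^5 + 4*v^4 - 3*v^2 - 24*v - 45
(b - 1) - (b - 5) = 4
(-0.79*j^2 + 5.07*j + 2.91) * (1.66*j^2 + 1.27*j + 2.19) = -1.3114*j^4 + 7.4129*j^3 + 9.5394*j^2 + 14.799*j + 6.3729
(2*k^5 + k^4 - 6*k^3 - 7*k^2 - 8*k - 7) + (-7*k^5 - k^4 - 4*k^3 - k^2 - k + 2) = -5*k^5 - 10*k^3 - 8*k^2 - 9*k - 5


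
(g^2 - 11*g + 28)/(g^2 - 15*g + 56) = (g - 4)/(g - 8)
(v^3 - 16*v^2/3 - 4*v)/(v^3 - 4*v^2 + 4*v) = (v^2 - 16*v/3 - 4)/(v^2 - 4*v + 4)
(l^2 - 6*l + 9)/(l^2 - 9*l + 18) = (l - 3)/(l - 6)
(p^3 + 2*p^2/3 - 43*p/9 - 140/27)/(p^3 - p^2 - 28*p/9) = (p + 5/3)/p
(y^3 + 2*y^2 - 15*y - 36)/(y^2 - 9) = (y^2 - y - 12)/(y - 3)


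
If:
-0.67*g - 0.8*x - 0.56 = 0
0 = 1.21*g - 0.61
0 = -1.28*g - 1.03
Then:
No Solution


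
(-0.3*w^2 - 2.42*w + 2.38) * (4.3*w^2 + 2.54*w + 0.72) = -1.29*w^4 - 11.168*w^3 + 3.8712*w^2 + 4.3028*w + 1.7136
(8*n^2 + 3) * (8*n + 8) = 64*n^3 + 64*n^2 + 24*n + 24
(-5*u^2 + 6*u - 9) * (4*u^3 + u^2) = -20*u^5 + 19*u^4 - 30*u^3 - 9*u^2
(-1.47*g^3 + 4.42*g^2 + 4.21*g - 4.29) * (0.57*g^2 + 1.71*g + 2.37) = -0.8379*g^5 + 0.00569999999999959*g^4 + 6.474*g^3 + 15.2292*g^2 + 2.6418*g - 10.1673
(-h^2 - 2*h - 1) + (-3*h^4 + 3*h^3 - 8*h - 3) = -3*h^4 + 3*h^3 - h^2 - 10*h - 4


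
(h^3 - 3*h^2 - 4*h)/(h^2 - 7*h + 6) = h*(h^2 - 3*h - 4)/(h^2 - 7*h + 6)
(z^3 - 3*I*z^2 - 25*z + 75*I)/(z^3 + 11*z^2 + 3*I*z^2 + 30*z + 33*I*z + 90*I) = (z^2 - z*(5 + 3*I) + 15*I)/(z^2 + 3*z*(2 + I) + 18*I)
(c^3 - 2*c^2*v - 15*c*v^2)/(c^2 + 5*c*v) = (c^2 - 2*c*v - 15*v^2)/(c + 5*v)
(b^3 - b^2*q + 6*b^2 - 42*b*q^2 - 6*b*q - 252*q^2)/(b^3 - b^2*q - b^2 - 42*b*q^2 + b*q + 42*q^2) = (b + 6)/(b - 1)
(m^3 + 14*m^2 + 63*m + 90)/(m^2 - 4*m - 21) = (m^2 + 11*m + 30)/(m - 7)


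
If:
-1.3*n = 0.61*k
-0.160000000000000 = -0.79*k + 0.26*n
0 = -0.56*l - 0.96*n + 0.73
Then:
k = 0.18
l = 1.44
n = -0.08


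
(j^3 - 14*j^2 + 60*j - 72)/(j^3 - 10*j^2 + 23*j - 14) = (j^2 - 12*j + 36)/(j^2 - 8*j + 7)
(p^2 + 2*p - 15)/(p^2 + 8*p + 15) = (p - 3)/(p + 3)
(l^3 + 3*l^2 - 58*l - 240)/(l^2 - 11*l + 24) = (l^2 + 11*l + 30)/(l - 3)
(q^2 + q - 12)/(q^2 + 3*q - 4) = (q - 3)/(q - 1)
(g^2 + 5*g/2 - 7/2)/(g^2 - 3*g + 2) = (g + 7/2)/(g - 2)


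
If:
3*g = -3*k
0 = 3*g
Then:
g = 0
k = 0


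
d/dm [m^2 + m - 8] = 2*m + 1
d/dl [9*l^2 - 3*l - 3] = 18*l - 3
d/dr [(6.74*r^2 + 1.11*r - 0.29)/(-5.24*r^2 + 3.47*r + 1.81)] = (29.2042*r^2 + 21.3596*r + 3.0154)/(27.4576*r^4 - 36.3656*r^3 - 6.9279*r^2 + 12.5614*r + 3.2761)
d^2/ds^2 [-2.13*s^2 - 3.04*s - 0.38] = -4.26000000000000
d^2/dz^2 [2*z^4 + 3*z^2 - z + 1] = 24*z^2 + 6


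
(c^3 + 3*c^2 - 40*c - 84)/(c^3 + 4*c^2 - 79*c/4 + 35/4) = 4*(c^2 - 4*c - 12)/(4*c^2 - 12*c + 5)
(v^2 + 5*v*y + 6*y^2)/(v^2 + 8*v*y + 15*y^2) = (v + 2*y)/(v + 5*y)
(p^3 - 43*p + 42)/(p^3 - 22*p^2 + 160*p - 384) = (p^2 + 6*p - 7)/(p^2 - 16*p + 64)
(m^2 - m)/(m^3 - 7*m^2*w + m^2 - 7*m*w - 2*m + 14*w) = m/(m^2 - 7*m*w + 2*m - 14*w)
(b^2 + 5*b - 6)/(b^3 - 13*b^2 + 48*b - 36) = (b + 6)/(b^2 - 12*b + 36)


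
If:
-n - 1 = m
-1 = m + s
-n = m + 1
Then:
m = -s - 1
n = s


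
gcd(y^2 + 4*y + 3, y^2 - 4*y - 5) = y + 1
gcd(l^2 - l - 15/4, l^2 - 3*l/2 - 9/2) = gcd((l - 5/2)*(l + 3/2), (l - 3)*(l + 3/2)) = l + 3/2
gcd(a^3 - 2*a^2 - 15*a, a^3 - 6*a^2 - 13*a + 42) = a + 3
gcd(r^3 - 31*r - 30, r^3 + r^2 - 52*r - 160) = r + 5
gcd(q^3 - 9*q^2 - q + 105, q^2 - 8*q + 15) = q - 5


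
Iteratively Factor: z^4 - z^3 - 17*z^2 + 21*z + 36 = (z + 4)*(z^3 - 5*z^2 + 3*z + 9) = (z - 3)*(z + 4)*(z^2 - 2*z - 3) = (z - 3)*(z + 1)*(z + 4)*(z - 3)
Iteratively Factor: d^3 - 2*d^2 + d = (d)*(d^2 - 2*d + 1) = d*(d - 1)*(d - 1)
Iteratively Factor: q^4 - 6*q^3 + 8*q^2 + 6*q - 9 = (q + 1)*(q^3 - 7*q^2 + 15*q - 9) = (q - 3)*(q + 1)*(q^2 - 4*q + 3) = (q - 3)*(q - 1)*(q + 1)*(q - 3)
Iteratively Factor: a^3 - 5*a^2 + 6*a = (a - 2)*(a^2 - 3*a) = a*(a - 2)*(a - 3)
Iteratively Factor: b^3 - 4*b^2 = (b - 4)*(b^2) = b*(b - 4)*(b)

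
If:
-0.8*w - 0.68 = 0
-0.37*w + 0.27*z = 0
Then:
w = -0.85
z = -1.16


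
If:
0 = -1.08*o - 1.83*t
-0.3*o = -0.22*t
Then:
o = 0.00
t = 0.00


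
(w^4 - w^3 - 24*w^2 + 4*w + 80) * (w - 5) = w^5 - 6*w^4 - 19*w^3 + 124*w^2 + 60*w - 400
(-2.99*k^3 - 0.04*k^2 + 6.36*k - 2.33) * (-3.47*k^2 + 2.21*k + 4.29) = 10.3753*k^5 - 6.4691*k^4 - 34.9847*k^3 + 21.9691*k^2 + 22.1351*k - 9.9957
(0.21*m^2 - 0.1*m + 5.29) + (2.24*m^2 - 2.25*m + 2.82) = 2.45*m^2 - 2.35*m + 8.11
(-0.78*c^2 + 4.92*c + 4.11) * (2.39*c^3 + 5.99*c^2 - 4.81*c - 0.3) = -1.8642*c^5 + 7.0866*c^4 + 43.0455*c^3 + 1.1877*c^2 - 21.2451*c - 1.233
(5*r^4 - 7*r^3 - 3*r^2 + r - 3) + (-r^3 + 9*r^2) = 5*r^4 - 8*r^3 + 6*r^2 + r - 3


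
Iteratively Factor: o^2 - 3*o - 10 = (o + 2)*(o - 5)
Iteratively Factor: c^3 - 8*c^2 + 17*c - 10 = (c - 1)*(c^2 - 7*c + 10) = (c - 2)*(c - 1)*(c - 5)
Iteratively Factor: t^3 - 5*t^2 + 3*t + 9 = (t - 3)*(t^2 - 2*t - 3) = (t - 3)*(t + 1)*(t - 3)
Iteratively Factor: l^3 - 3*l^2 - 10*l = (l - 5)*(l^2 + 2*l) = l*(l - 5)*(l + 2)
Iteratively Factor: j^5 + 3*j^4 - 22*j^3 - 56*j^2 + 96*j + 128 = (j - 4)*(j^4 + 7*j^3 + 6*j^2 - 32*j - 32) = (j - 4)*(j + 1)*(j^3 + 6*j^2 - 32) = (j - 4)*(j - 2)*(j + 1)*(j^2 + 8*j + 16) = (j - 4)*(j - 2)*(j + 1)*(j + 4)*(j + 4)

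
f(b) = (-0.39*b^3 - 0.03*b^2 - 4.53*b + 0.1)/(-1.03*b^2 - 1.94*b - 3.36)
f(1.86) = 1.04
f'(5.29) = 0.30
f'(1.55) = 0.29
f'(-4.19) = 0.08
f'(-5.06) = 0.16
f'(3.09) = 0.25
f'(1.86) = 0.26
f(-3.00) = -3.52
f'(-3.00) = -0.00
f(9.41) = 3.28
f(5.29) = 1.94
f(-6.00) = -3.83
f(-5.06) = -3.65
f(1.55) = 0.96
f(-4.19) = -3.55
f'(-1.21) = 1.91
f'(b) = (2.06*b + 1.94)*(-0.39*b^3 - 0.03*b^2 - 4.53*b + 0.1)/(-1.03*b^2 - 1.94*b - 3.36)^2 + (-1.17*b^2 - 0.06*b - 4.53)/(-1.03*b^2 - 1.94*b - 3.36)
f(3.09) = 1.34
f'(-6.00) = 0.22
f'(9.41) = 0.34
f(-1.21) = -2.47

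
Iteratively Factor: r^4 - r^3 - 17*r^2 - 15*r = (r + 1)*(r^3 - 2*r^2 - 15*r) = r*(r + 1)*(r^2 - 2*r - 15) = r*(r + 1)*(r + 3)*(r - 5)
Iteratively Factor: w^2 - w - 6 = (w - 3)*(w + 2)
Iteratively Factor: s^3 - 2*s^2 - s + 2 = (s - 1)*(s^2 - s - 2) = (s - 2)*(s - 1)*(s + 1)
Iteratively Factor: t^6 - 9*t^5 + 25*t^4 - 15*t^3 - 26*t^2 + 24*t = (t)*(t^5 - 9*t^4 + 25*t^3 - 15*t^2 - 26*t + 24) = t*(t - 1)*(t^4 - 8*t^3 + 17*t^2 + 2*t - 24) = t*(t - 3)*(t - 1)*(t^3 - 5*t^2 + 2*t + 8) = t*(t - 4)*(t - 3)*(t - 1)*(t^2 - t - 2) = t*(t - 4)*(t - 3)*(t - 1)*(t + 1)*(t - 2)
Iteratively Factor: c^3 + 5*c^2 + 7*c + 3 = (c + 1)*(c^2 + 4*c + 3) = (c + 1)*(c + 3)*(c + 1)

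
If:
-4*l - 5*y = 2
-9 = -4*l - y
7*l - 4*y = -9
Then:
No Solution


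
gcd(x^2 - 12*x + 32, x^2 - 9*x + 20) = x - 4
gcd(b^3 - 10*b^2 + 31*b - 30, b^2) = 1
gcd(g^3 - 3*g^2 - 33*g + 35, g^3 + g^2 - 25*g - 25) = g + 5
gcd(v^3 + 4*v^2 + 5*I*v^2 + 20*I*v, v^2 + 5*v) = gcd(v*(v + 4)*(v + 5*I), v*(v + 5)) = v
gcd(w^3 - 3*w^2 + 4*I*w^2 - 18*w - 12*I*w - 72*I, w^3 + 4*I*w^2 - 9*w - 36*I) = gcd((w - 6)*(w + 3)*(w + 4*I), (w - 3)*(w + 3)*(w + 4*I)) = w^2 + w*(3 + 4*I) + 12*I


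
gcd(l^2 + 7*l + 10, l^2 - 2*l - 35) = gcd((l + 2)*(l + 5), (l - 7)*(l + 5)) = l + 5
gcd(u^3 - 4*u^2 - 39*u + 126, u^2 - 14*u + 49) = u - 7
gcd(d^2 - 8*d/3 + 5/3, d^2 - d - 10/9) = d - 5/3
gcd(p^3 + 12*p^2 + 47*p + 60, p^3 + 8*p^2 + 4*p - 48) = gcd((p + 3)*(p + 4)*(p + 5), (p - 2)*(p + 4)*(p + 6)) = p + 4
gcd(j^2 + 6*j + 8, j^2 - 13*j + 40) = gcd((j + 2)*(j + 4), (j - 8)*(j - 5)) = 1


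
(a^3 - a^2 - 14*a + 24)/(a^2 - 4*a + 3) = (a^2 + 2*a - 8)/(a - 1)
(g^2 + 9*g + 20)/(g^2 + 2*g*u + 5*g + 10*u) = (g + 4)/(g + 2*u)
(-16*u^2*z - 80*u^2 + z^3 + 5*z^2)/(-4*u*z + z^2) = 4*u + 20*u/z + z + 5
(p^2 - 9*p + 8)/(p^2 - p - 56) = (p - 1)/(p + 7)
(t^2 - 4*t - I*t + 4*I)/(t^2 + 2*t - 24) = (t - I)/(t + 6)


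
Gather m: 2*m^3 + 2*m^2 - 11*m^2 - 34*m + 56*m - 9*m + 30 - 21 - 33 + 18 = 2*m^3 - 9*m^2 + 13*m - 6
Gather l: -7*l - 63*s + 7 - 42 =-7*l - 63*s - 35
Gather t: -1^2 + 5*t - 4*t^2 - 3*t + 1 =-4*t^2 + 2*t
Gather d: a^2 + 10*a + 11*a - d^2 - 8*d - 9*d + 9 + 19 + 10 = a^2 + 21*a - d^2 - 17*d + 38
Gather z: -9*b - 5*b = -14*b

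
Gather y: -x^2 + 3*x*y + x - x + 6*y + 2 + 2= -x^2 + y*(3*x + 6) + 4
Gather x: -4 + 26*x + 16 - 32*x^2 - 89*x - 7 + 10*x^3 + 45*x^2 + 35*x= 10*x^3 + 13*x^2 - 28*x + 5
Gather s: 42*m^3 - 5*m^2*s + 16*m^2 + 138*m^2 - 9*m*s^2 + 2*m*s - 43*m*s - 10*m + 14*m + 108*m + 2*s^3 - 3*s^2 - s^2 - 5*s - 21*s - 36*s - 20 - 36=42*m^3 + 154*m^2 + 112*m + 2*s^3 + s^2*(-9*m - 4) + s*(-5*m^2 - 41*m - 62) - 56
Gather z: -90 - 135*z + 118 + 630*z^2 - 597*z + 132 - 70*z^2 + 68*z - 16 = 560*z^2 - 664*z + 144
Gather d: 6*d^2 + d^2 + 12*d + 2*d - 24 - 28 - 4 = 7*d^2 + 14*d - 56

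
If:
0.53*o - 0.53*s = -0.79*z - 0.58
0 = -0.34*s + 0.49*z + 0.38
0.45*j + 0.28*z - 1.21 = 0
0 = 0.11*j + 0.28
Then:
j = -2.55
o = -0.39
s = 13.24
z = 8.41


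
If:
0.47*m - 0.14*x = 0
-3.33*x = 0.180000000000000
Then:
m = -0.02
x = -0.05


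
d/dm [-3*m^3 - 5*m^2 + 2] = m*(-9*m - 10)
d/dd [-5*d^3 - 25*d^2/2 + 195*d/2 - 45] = -15*d^2 - 25*d + 195/2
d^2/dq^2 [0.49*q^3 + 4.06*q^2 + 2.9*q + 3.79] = 2.94*q + 8.12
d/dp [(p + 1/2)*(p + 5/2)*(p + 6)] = 3*p^2 + 18*p + 77/4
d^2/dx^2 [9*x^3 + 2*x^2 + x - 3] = 54*x + 4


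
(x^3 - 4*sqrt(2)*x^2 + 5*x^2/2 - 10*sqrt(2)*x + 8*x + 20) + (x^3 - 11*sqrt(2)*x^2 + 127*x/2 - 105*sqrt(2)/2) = 2*x^3 - 15*sqrt(2)*x^2 + 5*x^2/2 - 10*sqrt(2)*x + 143*x/2 - 105*sqrt(2)/2 + 20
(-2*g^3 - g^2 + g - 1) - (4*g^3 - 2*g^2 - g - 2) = -6*g^3 + g^2 + 2*g + 1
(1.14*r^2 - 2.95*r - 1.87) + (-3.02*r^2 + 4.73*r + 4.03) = -1.88*r^2 + 1.78*r + 2.16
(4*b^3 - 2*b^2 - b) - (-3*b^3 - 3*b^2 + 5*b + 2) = 7*b^3 + b^2 - 6*b - 2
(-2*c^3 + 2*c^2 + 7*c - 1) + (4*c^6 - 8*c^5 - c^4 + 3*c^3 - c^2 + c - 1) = 4*c^6 - 8*c^5 - c^4 + c^3 + c^2 + 8*c - 2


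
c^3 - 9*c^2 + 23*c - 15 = (c - 5)*(c - 3)*(c - 1)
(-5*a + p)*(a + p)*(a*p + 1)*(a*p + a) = -5*a^4*p^2 - 5*a^4*p - 4*a^3*p^3 - 4*a^3*p^2 - 5*a^3*p - 5*a^3 + a^2*p^4 + a^2*p^3 - 4*a^2*p^2 - 4*a^2*p + a*p^3 + a*p^2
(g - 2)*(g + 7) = g^2 + 5*g - 14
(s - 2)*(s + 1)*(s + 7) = s^3 + 6*s^2 - 9*s - 14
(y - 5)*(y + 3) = y^2 - 2*y - 15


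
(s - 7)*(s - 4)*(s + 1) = s^3 - 10*s^2 + 17*s + 28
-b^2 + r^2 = (-b + r)*(b + r)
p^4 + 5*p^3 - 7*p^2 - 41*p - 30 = (p - 3)*(p + 1)*(p + 2)*(p + 5)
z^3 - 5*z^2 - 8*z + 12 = (z - 6)*(z - 1)*(z + 2)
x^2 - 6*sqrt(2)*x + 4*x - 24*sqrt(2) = (x + 4)*(x - 6*sqrt(2))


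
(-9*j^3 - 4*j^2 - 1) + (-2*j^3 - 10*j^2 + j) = -11*j^3 - 14*j^2 + j - 1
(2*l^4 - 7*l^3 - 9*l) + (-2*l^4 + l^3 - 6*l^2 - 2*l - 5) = -6*l^3 - 6*l^2 - 11*l - 5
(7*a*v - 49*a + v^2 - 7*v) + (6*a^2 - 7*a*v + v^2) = 6*a^2 - 49*a + 2*v^2 - 7*v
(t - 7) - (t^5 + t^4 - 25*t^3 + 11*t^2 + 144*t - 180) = -t^5 - t^4 + 25*t^3 - 11*t^2 - 143*t + 173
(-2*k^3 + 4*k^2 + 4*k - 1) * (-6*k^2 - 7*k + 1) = 12*k^5 - 10*k^4 - 54*k^3 - 18*k^2 + 11*k - 1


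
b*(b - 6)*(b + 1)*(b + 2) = b^4 - 3*b^3 - 16*b^2 - 12*b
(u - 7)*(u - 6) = u^2 - 13*u + 42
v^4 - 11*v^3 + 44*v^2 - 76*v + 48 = (v - 4)*(v - 3)*(v - 2)^2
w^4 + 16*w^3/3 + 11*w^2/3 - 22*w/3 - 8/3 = (w - 1)*(w + 1/3)*(w + 2)*(w + 4)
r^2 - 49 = (r - 7)*(r + 7)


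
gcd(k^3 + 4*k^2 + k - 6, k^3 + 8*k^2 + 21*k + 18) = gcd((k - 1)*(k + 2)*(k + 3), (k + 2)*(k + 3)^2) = k^2 + 5*k + 6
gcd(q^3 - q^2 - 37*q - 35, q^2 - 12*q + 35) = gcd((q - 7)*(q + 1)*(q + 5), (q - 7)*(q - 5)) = q - 7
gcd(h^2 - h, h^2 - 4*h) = h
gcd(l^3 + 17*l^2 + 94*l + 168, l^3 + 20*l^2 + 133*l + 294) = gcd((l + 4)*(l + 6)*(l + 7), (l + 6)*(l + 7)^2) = l^2 + 13*l + 42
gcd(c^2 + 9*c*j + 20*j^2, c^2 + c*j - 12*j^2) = c + 4*j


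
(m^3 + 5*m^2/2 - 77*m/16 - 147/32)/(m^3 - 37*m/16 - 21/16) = (m + 7/2)/(m + 1)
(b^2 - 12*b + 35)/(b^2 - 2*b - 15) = (b - 7)/(b + 3)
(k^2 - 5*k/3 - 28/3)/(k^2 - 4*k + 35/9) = 3*(3*k^2 - 5*k - 28)/(9*k^2 - 36*k + 35)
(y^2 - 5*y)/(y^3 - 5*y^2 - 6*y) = (5 - y)/(-y^2 + 5*y + 6)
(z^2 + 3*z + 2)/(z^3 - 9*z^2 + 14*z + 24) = (z + 2)/(z^2 - 10*z + 24)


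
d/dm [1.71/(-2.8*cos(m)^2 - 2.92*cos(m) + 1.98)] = -(9.576*cos(m) + 4.9932)*sin(m)/(2.8*cos(m)^2 + 2.92*cos(m) - 1.98)^2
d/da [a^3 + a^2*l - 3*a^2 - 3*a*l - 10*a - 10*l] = 3*a^2 + 2*a*l - 6*a - 3*l - 10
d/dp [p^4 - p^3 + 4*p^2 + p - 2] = 4*p^3 - 3*p^2 + 8*p + 1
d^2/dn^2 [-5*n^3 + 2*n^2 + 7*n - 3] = 4 - 30*n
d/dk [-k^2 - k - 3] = -2*k - 1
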